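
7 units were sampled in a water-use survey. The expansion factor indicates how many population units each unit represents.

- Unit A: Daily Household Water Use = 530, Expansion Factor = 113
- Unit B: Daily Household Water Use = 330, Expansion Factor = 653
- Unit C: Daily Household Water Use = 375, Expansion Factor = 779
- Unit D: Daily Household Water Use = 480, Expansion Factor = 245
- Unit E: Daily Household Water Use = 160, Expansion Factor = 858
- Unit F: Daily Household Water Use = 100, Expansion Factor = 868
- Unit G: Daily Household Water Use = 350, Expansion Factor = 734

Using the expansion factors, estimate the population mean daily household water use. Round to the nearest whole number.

274

Weighted sum = 530×113 + 330×653 + 375×779 + 480×245 + 160×858 + 100×868 + 350×734
  = 59890 + 215490 + 292125 + 117600 + 137280 + 86800 + 256900 = 1166085
Sum of weights = 113 + 653 + 779 + 245 + 858 + 868 + 734 = 4250
Weighted mean = 1166085 / 4250 = 274.37294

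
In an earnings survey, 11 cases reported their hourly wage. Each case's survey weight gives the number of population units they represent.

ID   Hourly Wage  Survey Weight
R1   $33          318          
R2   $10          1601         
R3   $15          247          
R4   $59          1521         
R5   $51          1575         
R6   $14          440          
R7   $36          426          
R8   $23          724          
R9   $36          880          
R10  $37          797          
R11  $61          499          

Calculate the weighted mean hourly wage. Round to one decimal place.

Weighted sum = 33×318 + 10×1601 + 15×247 + 59×1521 + 51×1575 + 14×440 + 36×426 + 23×724 + 36×880 + 37×797 + 61×499
  = 10494 + 16010 + 3705 + 89739 + 80325 + 6160 + 15336 + 16652 + 31680 + 29489 + 30439 = 330029
Sum of weights = 318 + 1601 + 247 + 1521 + 1575 + 440 + 426 + 724 + 880 + 797 + 499 = 9028
Weighted mean = 330029 / 9028 = 36.556159

36.6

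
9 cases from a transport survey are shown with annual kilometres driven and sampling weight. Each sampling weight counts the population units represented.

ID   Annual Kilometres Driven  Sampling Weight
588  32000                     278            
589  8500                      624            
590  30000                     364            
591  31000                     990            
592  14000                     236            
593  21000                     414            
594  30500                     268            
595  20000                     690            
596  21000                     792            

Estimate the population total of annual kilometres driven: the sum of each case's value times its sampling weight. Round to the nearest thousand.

106414000

Weighted total = 32000×278 + 8500×624 + 30000×364 + 31000×990 + 14000×236 + 21000×414 + 30500×268 + 20000×690 + 21000×792
  = 106414000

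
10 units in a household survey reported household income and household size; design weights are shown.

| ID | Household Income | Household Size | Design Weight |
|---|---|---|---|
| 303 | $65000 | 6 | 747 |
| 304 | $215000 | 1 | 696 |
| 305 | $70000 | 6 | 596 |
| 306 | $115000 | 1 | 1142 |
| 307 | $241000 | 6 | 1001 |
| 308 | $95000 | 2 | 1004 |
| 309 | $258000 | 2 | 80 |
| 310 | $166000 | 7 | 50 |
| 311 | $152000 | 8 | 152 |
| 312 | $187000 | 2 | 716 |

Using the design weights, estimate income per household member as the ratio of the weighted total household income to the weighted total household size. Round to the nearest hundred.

42400

Σ wᵢ·y = 65000×747 + 215000×696 + 70000×596 + 115000×1142 + 241000×1001 + 95000×1004 + 258000×80 + 166000×50 + 152000×152 + 187000×716
  = 48555000 + 149640000 + 41720000 + 131330000 + 241241000 + 95380000 + 20640000 + 8300000 + 23104000 + 133892000 = 893802000
Σ wᵢ·x = 21068
Ratio = 893802000 / 21068 = 42424.625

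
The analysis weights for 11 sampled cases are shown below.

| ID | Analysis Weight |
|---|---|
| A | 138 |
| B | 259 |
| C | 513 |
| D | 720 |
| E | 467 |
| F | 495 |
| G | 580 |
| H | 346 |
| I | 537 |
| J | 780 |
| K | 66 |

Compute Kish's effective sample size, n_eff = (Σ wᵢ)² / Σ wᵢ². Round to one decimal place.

8.9

Σ wᵢ = 138 + 259 + 513 + 720 + 467 + 495 + 580 + 346 + 537 + 780 + 66 = 4901
Σ wᵢ² = 2688049
n_eff = 4901² / 2688049 = 24019801 / 2688049 = 8.935775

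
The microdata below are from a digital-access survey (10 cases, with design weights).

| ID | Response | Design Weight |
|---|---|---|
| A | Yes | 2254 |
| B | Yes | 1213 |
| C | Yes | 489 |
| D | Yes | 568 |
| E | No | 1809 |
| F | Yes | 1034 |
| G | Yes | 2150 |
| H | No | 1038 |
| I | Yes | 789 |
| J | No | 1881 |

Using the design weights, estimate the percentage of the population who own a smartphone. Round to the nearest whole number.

Sum of weights for 'Yes' = 2254 + 1213 + 489 + 568 + 1034 + 2150 + 789 = 8497
Total weight = 2254 + 1213 + 489 + 568 + 1809 + 1034 + 2150 + 1038 + 789 + 1881 = 13225
Weighted proportion = 8497 / 13225 = 0.64249527 → 64.249527%

64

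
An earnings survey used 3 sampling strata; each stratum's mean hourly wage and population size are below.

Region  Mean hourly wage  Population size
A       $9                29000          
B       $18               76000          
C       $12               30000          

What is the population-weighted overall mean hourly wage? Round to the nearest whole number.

15

Σ Nₕ·x̄ₕ = 9×29000 + 18×76000 + 12×30000
  = 261000 + 1368000 + 360000 = 1989000
Σ Nₕ = 135000
Overall mean = 1989000 / 135000 = 14.733333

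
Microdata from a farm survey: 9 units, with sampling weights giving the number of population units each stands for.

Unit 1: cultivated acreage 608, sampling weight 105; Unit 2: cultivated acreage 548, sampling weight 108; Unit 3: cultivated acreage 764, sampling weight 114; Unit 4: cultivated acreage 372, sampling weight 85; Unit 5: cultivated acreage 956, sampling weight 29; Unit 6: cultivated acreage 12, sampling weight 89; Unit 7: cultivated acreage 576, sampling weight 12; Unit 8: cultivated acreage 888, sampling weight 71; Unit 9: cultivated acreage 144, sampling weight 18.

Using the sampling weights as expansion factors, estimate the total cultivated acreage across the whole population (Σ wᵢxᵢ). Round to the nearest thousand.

343000

Weighted total = 608×105 + 548×108 + 764×114 + 372×85 + 956×29 + 12×89 + 576×12 + 888×71 + 144×18
  = 343084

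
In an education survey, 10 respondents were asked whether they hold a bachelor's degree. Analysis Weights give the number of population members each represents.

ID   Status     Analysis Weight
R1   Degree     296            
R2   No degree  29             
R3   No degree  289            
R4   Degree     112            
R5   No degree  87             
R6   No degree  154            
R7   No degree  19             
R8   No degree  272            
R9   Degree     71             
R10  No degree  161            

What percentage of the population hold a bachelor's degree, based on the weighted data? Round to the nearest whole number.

Sum of weights for 'Degree' = 296 + 112 + 71 = 479
Total weight = 296 + 29 + 289 + 112 + 87 + 154 + 19 + 272 + 71 + 161 = 1490
Weighted proportion = 479 / 1490 = 0.32147651 → 32.147651%

32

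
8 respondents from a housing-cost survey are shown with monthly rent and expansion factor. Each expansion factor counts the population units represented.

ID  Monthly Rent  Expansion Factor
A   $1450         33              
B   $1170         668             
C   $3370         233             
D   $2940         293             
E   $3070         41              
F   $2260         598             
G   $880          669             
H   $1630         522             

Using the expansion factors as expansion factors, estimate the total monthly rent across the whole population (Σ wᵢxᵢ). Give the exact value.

5392970

Weighted total = 1450×33 + 1170×668 + 3370×233 + 2940×293 + 3070×41 + 2260×598 + 880×669 + 1630×522
  = 5392970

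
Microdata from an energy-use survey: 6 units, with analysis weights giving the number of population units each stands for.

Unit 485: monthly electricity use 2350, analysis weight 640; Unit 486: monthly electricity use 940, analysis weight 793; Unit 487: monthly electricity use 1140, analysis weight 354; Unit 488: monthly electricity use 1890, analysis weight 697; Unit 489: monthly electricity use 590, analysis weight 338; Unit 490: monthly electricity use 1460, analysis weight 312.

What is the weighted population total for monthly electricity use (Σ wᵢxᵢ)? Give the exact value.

4625250

Weighted total = 2350×640 + 940×793 + 1140×354 + 1890×697 + 590×338 + 1460×312
  = 1504000 + 745420 + 403560 + 1317330 + 199420 + 455520 = 4625250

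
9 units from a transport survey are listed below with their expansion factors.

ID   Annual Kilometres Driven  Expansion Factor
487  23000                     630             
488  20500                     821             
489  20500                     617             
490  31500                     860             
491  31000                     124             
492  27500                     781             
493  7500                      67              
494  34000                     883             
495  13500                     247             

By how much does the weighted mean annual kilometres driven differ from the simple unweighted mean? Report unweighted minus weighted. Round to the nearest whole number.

-2670

Unweighted sum = 23000 + 20500 + 20500 + 31500 + 31000 + 27500 + 7500 + 34000 + 13500 = 209000
Unweighted mean = 209000 / 9 = 23222.222
Weighted sum = 23000×630 + 20500×821 + 20500×617 + 31500×860 + 31000×124 + 27500×781 + 7500×67 + 34000×883 + 13500×247
  = 14490000 + 16830500 + 12648500 + 27090000 + 3844000 + 21477500 + 502500 + 30022000 + 3334500 = 130239500
Sum of weights = 630 + 821 + 617 + 860 + 124 + 781 + 67 + 883 + 247 = 5030
Weighted mean = 130239500 / 5030 = 25892.545
Difference (unweighted minus weighted) = -2670.3225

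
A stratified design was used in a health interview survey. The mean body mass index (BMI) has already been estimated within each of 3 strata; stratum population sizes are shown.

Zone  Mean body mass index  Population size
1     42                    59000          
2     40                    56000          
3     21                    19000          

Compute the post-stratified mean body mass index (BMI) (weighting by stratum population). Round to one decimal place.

Σ Nₕ·x̄ₕ = 42×59000 + 40×56000 + 21×19000
  = 5117000
Σ Nₕ = 59000 + 56000 + 19000 = 134000
Overall mean = 5117000 / 134000 = 38.186567

38.2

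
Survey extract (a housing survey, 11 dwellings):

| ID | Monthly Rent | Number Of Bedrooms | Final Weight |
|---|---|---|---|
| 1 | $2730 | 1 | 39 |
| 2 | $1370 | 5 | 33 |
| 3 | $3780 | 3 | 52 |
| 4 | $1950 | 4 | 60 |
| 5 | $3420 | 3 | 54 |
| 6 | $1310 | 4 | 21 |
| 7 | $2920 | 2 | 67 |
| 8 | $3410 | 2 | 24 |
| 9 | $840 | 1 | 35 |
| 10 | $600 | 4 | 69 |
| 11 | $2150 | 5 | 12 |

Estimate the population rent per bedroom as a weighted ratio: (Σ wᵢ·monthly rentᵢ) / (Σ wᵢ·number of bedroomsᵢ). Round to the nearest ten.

Σ wᵢ·y = 2730×39 + 1370×33 + 3780×52 + 1950×60 + 3420×54 + 1310×21 + 2920×67 + 3410×24 + 840×35 + 600×69 + 2150×12
  = 1051510
Σ wᵢ·x = 1×39 + 5×33 + 3×52 + 4×60 + 3×54 + 4×21 + 2×67 + 2×24 + 1×35 + 4×69 + 5×12
  = 39 + 165 + 156 + 240 + 162 + 84 + 134 + 48 + 35 + 276 + 60 = 1399
Ratio = 1051510 / 1399 = 751.61544

750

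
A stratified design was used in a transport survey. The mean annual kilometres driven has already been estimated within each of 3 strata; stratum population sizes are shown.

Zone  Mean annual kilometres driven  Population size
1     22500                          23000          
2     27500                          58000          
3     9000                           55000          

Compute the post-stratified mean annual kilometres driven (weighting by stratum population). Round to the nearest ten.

Σ Nₕ·x̄ₕ = 22500×23000 + 27500×58000 + 9000×55000
  = 2607500000
Σ Nₕ = 136000
Overall mean = 2607500000 / 136000 = 19172.794

19170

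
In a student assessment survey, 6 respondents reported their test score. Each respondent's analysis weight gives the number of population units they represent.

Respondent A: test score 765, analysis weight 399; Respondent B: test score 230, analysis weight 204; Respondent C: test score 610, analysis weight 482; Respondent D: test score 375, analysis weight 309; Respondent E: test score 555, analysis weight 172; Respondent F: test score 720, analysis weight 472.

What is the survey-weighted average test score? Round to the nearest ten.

590

Weighted sum = 1197350
Sum of weights = 399 + 204 + 482 + 309 + 172 + 472 = 2038
Weighted mean = 1197350 / 2038 = 587.51227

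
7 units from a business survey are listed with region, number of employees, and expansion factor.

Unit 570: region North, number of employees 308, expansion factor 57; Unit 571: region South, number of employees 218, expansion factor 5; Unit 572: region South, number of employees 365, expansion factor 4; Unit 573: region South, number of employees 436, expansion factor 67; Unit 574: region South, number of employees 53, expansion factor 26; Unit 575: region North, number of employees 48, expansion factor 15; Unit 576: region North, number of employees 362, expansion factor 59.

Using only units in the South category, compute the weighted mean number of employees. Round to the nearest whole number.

South rows: 571, 572, 573, 574
Weighted sum = 218×5 + 365×4 + 436×67 + 53×26
  = 1090 + 1460 + 29212 + 1378 = 33140
Sum of weights = 5 + 4 + 67 + 26 = 102
Weighted mean = 33140 / 102 = 324.90196

325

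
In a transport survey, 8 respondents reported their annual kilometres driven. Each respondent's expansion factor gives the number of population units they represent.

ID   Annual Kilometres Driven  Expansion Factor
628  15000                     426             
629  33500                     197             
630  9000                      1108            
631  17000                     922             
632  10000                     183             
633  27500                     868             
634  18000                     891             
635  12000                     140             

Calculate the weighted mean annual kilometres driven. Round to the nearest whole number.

Weighted sum = 15000×426 + 33500×197 + 9000×1108 + 17000×922 + 10000×183 + 27500×868 + 18000×891 + 12000×140
  = 6390000 + 6599500 + 9972000 + 15674000 + 1830000 + 23870000 + 16038000 + 1680000 = 82053500
Sum of weights = 426 + 197 + 1108 + 922 + 183 + 868 + 891 + 140 = 4735
Weighted mean = 82053500 / 4735 = 17329.145

17329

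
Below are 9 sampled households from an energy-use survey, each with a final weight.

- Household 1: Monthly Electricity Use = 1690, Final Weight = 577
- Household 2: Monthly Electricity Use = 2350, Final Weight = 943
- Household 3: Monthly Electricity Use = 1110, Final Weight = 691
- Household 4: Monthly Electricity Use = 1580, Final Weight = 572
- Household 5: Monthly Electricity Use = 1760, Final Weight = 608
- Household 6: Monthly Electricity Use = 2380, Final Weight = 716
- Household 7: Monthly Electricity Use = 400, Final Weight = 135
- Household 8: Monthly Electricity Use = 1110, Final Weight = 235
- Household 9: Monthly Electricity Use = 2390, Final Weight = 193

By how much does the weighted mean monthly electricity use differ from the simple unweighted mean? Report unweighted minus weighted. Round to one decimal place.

Unweighted sum = 1690 + 2350 + 1110 + 1580 + 1760 + 2380 + 400 + 1110 + 2390 = 14770
Unweighted mean = 14770 / 9 = 1641.1111
Weighted sum = 1690×577 + 2350×943 + 1110×691 + 1580×572 + 1760×608 + 2380×716 + 400×135 + 1110×235 + 2390×193
  = 8412230
Sum of weights = 577 + 943 + 691 + 572 + 608 + 716 + 135 + 235 + 193 = 4670
Weighted mean = 8412230 / 4670 = 1801.334
Difference (unweighted minus weighted) = -160.22294

-160.2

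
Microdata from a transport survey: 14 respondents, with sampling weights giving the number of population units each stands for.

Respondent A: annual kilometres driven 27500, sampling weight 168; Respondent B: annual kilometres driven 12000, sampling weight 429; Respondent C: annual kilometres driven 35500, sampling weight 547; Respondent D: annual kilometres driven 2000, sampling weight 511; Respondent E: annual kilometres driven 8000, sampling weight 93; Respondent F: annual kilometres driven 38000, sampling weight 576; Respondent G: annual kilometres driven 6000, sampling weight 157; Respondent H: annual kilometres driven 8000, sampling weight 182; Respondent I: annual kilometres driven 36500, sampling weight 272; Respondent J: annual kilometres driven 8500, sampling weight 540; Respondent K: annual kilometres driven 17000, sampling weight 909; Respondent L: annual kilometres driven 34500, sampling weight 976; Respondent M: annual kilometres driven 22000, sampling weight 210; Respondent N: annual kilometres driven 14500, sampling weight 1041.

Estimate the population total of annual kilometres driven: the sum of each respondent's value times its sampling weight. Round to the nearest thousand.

Weighted total = 138596000

138596000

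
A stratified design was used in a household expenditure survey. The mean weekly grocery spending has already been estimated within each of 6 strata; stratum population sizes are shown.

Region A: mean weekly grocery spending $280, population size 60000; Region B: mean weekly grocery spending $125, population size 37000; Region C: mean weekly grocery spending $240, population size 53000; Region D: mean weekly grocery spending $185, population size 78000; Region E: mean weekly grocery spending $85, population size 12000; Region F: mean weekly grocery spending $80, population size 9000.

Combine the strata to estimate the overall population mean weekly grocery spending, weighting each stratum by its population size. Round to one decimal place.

202.1

Σ Nₕ·x̄ₕ = 280×60000 + 125×37000 + 240×53000 + 185×78000 + 85×12000 + 80×9000
  = 50315000
Σ Nₕ = 60000 + 37000 + 53000 + 78000 + 12000 + 9000 = 249000
Overall mean = 50315000 / 249000 = 202.06827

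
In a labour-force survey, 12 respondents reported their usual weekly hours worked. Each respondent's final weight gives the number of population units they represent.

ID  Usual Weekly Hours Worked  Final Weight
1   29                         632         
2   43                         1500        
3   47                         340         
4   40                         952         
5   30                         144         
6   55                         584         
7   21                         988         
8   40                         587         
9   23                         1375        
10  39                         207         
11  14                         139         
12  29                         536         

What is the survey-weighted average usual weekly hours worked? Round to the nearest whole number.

34

Weighted sum = 274744
Sum of weights = 632 + 1500 + 340 + 952 + 144 + 584 + 988 + 587 + 1375 + 207 + 139 + 536 = 7984
Weighted mean = 274744 / 7984 = 34.411824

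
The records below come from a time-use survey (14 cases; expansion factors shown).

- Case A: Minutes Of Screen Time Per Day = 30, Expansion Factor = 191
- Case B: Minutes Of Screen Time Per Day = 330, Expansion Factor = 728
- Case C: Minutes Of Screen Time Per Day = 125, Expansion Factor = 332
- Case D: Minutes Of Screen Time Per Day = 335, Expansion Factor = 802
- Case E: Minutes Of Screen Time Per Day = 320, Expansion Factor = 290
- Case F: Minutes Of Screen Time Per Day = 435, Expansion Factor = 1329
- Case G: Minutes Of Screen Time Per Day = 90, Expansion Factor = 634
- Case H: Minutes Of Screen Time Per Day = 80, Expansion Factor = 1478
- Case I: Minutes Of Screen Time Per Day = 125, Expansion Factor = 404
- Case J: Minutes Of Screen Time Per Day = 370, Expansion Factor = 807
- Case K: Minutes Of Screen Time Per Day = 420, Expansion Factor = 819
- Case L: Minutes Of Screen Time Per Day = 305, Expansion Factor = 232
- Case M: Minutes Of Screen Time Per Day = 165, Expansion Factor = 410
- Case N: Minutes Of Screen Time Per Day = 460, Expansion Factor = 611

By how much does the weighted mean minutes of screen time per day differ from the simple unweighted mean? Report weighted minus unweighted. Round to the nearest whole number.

21

Unweighted sum = 3590
Unweighted mean = 3590 / 14 = 256.42857
Weighted sum = 2514895
Sum of weights = 9067
Weighted mean = 2514895 / 9067 = 277.36793
Difference (weighted minus unweighted) = 20.939356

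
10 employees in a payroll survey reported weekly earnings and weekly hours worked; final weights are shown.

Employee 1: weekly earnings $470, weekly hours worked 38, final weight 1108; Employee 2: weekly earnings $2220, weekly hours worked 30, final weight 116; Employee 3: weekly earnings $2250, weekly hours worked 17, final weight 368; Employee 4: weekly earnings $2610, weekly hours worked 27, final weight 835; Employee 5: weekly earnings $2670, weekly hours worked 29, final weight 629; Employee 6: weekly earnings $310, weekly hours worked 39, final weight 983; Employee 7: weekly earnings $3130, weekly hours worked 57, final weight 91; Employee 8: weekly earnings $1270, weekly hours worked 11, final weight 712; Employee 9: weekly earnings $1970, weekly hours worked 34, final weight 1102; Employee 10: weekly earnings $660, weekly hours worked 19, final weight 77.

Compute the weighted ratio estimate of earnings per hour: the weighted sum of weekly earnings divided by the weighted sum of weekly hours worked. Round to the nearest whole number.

50

Σ wᵢ·y = 470×1108 + 2220×116 + 2250×368 + 2610×835 + 2670×629 + 310×983 + 3130×91 + 1270×712 + 1970×1102 + 660×77
  = 520760 + 257520 + 828000 + 2179350 + 1679430 + 304730 + 284830 + 904240 + 2170940 + 50820 = 9180620
Σ wᵢ·x = 38×1108 + 30×116 + 17×368 + 27×835 + 29×629 + 39×983 + 57×91 + 11×712 + 34×1102 + 19×77
  = 42104 + 3480 + 6256 + 22545 + 18241 + 38337 + 5187 + 7832 + 37468 + 1463 = 182913
Ratio = 9180620 / 182913 = 50.191184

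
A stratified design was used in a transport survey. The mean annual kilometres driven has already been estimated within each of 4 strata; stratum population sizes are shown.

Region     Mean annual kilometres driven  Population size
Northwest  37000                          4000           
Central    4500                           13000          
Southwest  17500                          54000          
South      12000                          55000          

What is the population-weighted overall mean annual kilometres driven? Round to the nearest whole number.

Σ Nₕ·x̄ₕ = 1811500000
Σ Nₕ = 4000 + 13000 + 54000 + 55000 = 126000
Overall mean = 1811500000 / 126000 = 14376.984

14377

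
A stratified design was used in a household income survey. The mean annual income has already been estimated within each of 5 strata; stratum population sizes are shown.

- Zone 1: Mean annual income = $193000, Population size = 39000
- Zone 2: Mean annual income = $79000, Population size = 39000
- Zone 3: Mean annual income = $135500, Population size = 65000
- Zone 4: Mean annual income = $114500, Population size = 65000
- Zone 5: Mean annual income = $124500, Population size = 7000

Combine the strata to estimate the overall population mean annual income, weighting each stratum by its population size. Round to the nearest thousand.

Σ Nₕ·x̄ₕ = 193000×39000 + 79000×39000 + 135500×65000 + 114500×65000 + 124500×7000
  = 27729500000
Σ Nₕ = 39000 + 39000 + 65000 + 65000 + 7000 = 215000
Overall mean = 27729500000 / 215000 = 128974.42

129000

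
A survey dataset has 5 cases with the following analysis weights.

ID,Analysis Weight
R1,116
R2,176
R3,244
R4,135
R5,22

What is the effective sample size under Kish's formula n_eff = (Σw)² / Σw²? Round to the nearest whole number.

4

Σ wᵢ = 116 + 176 + 244 + 135 + 22 = 693
Σ wᵢ² = 13456 + 30976 + 59536 + 18225 + 484 = 122677
n_eff = 693² / 122677 = 480249 / 122677 = 3.9147436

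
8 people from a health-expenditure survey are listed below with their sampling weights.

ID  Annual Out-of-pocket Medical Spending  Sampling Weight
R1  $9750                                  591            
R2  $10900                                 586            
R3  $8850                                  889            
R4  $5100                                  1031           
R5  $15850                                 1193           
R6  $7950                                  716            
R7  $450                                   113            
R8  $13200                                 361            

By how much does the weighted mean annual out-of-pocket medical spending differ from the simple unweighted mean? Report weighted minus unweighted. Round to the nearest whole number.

974

Unweighted sum = 9750 + 10900 + 8850 + 5100 + 15850 + 7950 + 450 + 13200 = 72050
Unweighted mean = 72050 / 8 = 9006.25
Weighted sum = 54692700
Sum of weights = 591 + 586 + 889 + 1031 + 1193 + 716 + 113 + 361 = 5480
Weighted mean = 54692700 / 5480 = 9980.4197
Difference (weighted minus unweighted) = 974.16971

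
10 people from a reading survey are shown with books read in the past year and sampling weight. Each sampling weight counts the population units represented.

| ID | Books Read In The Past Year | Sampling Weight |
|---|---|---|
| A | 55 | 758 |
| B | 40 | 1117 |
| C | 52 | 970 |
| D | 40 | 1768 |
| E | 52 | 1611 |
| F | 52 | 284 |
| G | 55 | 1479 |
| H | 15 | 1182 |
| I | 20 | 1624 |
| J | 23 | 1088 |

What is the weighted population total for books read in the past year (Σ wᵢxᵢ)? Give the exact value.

462649

Weighted total = 55×758 + 40×1117 + 52×970 + 40×1768 + 52×1611 + 52×284 + 55×1479 + 15×1182 + 20×1624 + 23×1088
  = 41690 + 44680 + 50440 + 70720 + 83772 + 14768 + 81345 + 17730 + 32480 + 25024 = 462649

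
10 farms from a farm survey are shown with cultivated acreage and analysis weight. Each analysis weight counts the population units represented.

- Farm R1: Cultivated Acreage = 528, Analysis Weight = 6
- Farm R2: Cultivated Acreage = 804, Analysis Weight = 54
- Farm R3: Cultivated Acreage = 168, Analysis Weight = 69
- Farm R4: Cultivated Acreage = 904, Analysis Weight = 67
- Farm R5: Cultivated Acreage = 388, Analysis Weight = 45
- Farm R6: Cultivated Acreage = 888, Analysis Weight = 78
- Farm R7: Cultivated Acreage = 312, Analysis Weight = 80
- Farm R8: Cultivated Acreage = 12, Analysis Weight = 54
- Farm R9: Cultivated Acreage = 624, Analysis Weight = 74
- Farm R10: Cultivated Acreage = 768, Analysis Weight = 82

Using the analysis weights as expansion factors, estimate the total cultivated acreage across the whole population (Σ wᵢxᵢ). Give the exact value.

340228

Weighted total = 340228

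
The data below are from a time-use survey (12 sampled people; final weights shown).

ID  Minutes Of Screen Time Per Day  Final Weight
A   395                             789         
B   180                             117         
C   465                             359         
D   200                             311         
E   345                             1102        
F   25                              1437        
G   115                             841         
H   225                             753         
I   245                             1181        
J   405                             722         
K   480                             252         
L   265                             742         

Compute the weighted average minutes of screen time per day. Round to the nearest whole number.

Weighted sum = 395×789 + 180×117 + 465×359 + 200×311 + 345×1102 + 25×1437 + 115×841 + 225×753 + 245×1181 + 405×722 + 480×252 + 265×742
  = 311655 + 21060 + 166935 + 62200 + 380190 + 35925 + 96715 + 169425 + 289345 + 292410 + 120960 + 196630 = 2143450
Sum of weights = 789 + 117 + 359 + 311 + 1102 + 1437 + 841 + 753 + 1181 + 722 + 252 + 742 = 8606
Weighted mean = 2143450 / 8606 = 249.06461

249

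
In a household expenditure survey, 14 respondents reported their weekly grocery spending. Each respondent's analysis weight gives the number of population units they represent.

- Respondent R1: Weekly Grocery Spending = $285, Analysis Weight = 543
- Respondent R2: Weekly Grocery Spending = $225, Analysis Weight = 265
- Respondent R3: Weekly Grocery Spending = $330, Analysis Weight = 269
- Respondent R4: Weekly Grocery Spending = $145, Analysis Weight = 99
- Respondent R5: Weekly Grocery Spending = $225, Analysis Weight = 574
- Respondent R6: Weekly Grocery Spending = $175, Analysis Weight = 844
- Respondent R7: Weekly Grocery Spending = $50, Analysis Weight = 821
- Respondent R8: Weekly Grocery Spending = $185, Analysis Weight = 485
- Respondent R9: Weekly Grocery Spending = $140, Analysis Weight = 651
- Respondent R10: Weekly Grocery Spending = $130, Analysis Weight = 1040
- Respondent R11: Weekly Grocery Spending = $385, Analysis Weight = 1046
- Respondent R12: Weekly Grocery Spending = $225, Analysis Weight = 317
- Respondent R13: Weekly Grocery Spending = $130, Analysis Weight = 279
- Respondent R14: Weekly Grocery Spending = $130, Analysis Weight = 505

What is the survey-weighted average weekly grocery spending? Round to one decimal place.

197.4

Weighted sum = 1527425
Sum of weights = 7738
Weighted mean = 1527425 / 7738 = 197.39274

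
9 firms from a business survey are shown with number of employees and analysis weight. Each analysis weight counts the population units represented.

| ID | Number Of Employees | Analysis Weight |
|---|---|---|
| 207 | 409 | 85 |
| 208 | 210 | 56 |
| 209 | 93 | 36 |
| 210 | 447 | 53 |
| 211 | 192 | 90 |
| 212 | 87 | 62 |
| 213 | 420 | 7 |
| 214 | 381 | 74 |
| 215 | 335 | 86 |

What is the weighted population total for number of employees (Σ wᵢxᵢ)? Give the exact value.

Weighted total = 156182

156182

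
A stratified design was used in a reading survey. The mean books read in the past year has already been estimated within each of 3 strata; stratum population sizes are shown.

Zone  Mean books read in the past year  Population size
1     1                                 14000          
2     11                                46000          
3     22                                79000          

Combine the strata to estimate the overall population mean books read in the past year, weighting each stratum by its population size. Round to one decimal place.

16.2

Σ Nₕ·x̄ₕ = 1×14000 + 11×46000 + 22×79000
  = 2258000
Σ Nₕ = 14000 + 46000 + 79000 = 139000
Overall mean = 2258000 / 139000 = 16.244604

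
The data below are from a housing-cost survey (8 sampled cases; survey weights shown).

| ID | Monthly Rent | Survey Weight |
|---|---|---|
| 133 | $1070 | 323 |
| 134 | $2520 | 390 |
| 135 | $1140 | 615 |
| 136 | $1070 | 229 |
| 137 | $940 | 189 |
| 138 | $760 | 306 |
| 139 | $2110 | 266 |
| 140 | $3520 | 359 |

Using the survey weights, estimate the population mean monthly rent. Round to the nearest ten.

Weighted sum = 1070×323 + 2520×390 + 1140×615 + 1070×229 + 940×189 + 760×306 + 2110×266 + 3520×359
  = 345610 + 982800 + 701100 + 245030 + 177660 + 232560 + 561260 + 1263680 = 4509700
Sum of weights = 323 + 390 + 615 + 229 + 189 + 306 + 266 + 359 = 2677
Weighted mean = 4509700 / 2677 = 1684.6096

1680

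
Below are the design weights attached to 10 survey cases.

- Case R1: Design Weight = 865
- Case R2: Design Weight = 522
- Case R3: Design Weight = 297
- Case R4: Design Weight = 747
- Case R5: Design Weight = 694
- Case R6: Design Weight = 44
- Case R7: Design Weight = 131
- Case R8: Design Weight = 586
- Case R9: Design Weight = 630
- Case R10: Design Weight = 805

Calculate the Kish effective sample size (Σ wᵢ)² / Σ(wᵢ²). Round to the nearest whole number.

Σ wᵢ = 865 + 522 + 297 + 747 + 694 + 44 + 131 + 586 + 630 + 805 = 5321
Σ wᵢ² = 748225 + 272484 + 88209 + 558009 + 481636 + 1936 + 17161 + 343396 + 396900 + 648025 = 3555981
n_eff = 5321² / 3555981 = 28313041 / 3555981 = 7.9620901

8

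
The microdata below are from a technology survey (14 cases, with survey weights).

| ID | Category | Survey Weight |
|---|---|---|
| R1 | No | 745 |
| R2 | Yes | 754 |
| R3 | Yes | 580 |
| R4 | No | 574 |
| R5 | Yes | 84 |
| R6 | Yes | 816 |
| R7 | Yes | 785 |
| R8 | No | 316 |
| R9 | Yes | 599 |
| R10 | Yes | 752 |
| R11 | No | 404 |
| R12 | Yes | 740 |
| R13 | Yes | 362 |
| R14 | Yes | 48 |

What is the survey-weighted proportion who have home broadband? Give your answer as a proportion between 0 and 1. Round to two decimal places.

0.73

Sum of weights for 'Yes' = 754 + 580 + 84 + 816 + 785 + 599 + 752 + 740 + 362 + 48 = 5520
Total weight = 7559
Weighted proportion = 5520 / 7559 = 0.73025532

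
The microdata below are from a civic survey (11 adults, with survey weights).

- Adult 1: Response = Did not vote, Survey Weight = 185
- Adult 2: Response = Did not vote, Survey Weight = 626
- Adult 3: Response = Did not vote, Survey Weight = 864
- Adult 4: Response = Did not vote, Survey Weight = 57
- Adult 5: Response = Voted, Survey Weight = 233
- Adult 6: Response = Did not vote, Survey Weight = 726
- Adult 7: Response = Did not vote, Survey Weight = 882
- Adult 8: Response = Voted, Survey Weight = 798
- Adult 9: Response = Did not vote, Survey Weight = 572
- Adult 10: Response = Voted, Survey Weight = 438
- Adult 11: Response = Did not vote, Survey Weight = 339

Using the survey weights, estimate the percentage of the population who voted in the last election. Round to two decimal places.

25.68

Sum of weights for 'Voted' = 233 + 798 + 438 = 1469
Total weight = 185 + 626 + 864 + 57 + 233 + 726 + 882 + 798 + 572 + 438 + 339 = 5720
Weighted proportion = 1469 / 5720 = 0.25681818 → 25.681818%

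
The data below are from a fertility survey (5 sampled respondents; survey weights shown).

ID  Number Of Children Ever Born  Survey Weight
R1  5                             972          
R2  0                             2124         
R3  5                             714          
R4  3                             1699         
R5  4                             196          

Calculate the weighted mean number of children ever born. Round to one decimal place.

2.5

Weighted sum = 5×972 + 0×2124 + 5×714 + 3×1699 + 4×196
  = 4860 + 0 + 3570 + 5097 + 784 = 14311
Sum of weights = 972 + 2124 + 714 + 1699 + 196 = 5705
Weighted mean = 14311 / 5705 = 2.5085013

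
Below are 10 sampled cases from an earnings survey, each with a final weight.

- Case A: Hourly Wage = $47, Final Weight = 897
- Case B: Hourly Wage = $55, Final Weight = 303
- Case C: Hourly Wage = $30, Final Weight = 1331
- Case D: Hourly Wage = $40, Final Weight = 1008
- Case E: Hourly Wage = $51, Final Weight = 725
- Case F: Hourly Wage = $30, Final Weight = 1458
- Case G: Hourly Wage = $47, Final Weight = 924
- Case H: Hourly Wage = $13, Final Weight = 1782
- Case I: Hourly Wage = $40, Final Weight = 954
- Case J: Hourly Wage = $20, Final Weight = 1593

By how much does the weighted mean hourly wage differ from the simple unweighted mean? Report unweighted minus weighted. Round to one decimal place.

4.8

Unweighted sum = 47 + 55 + 30 + 40 + 51 + 30 + 47 + 13 + 40 + 20 = 373
Unweighted mean = 373 / 10 = 37.3
Weighted sum = 47×897 + 55×303 + 30×1331 + 40×1008 + 51×725 + 30×1458 + 47×924 + 13×1782 + 40×954 + 20×1593
  = 42159 + 16665 + 39930 + 40320 + 36975 + 43740 + 43428 + 23166 + 38160 + 31860 = 356403
Sum of weights = 897 + 303 + 1331 + 1008 + 725 + 1458 + 924 + 1782 + 954 + 1593 = 10975
Weighted mean = 356403 / 10975 = 32.474077
Difference (unweighted minus weighted) = 4.8259226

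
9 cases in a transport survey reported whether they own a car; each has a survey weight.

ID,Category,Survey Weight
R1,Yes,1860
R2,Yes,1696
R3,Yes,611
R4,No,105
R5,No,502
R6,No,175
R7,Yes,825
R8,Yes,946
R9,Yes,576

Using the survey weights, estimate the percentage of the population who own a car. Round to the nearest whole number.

Sum of weights for 'Yes' = 1860 + 1696 + 611 + 825 + 946 + 576 = 6514
Total weight = 1860 + 1696 + 611 + 105 + 502 + 175 + 825 + 946 + 576 = 7296
Weighted proportion = 6514 / 7296 = 0.89281798 → 89.281798%

89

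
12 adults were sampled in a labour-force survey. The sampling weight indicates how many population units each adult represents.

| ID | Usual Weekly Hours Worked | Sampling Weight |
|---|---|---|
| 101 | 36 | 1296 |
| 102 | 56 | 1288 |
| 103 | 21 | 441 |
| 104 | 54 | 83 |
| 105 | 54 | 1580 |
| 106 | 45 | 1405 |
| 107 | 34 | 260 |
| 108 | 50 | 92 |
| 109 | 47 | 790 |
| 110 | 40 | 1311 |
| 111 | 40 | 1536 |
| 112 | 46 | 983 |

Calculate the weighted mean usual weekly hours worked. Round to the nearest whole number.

Weighted sum = 36×1296 + 56×1288 + 21×441 + 54×83 + 54×1580 + 45×1405 + 34×260 + 50×92 + 47×790 + 40×1311 + 40×1536 + 46×983
  = 46656 + 72128 + 9261 + 4482 + 85320 + 63225 + 8840 + 4600 + 37130 + 52440 + 61440 + 45218 = 490740
Sum of weights = 1296 + 1288 + 441 + 83 + 1580 + 1405 + 260 + 92 + 790 + 1311 + 1536 + 983 = 11065
Weighted mean = 490740 / 11065 = 44.350655

44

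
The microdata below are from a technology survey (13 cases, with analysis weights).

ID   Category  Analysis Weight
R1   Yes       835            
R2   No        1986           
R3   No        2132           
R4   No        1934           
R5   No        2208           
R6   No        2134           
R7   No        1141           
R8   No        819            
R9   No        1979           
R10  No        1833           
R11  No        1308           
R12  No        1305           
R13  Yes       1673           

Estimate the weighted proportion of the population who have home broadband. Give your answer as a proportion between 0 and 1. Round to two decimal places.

0.12

Sum of weights for 'Yes' = 835 + 1673 = 2508
Total weight = 21287
Weighted proportion = 2508 / 21287 = 0.11781839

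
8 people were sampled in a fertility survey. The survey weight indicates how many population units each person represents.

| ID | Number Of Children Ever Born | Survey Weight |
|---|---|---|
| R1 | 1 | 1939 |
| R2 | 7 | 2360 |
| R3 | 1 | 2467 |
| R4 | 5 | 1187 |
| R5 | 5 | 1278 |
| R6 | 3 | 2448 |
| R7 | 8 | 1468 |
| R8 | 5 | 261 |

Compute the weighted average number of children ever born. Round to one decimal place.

4.0

Weighted sum = 53644
Sum of weights = 13408
Weighted mean = 53644 / 13408 = 4.000895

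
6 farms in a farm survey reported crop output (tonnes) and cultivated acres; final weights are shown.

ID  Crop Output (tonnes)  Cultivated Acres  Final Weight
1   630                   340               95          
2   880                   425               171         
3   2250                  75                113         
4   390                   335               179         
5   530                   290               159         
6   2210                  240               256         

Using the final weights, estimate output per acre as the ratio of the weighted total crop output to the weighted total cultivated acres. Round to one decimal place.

4.2

Σ wᵢ·y = 630×95 + 880×171 + 2250×113 + 390×179 + 530×159 + 2210×256
  = 59850 + 150480 + 254250 + 69810 + 84270 + 565760 = 1184420
Σ wᵢ·x = 340×95 + 425×171 + 75×113 + 335×179 + 290×159 + 240×256
  = 32300 + 72675 + 8475 + 59965 + 46110 + 61440 = 280965
Ratio = 1184420 / 280965 = 4.2155429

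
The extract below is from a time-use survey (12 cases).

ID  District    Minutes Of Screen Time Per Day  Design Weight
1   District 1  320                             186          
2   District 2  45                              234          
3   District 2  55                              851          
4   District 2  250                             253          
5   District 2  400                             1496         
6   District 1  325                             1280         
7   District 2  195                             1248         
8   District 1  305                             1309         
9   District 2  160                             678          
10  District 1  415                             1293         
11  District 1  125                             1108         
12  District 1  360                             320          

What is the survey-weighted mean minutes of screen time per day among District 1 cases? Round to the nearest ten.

District 1 rows: 1, 6, 8, 10, 11, 12
Weighted sum = 320×186 + 325×1280 + 305×1309 + 415×1293 + 125×1108 + 360×320
  = 59520 + 416000 + 399245 + 536595 + 138500 + 115200 = 1665060
Sum of weights = 186 + 1280 + 1309 + 1293 + 1108 + 320 = 5496
Weighted mean = 1665060 / 5496 = 302.95852

300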